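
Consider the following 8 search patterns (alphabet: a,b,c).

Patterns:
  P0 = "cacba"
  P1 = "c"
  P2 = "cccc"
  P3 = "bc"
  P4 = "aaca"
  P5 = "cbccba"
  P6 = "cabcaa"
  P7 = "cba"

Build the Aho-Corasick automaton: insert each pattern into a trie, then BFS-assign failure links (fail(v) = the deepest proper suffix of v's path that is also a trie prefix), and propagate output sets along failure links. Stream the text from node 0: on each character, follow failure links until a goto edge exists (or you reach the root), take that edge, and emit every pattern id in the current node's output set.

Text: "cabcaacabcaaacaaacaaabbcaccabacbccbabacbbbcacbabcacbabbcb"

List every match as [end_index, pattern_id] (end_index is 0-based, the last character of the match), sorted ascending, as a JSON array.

Build:
Trie nodes:
  n0 'ε': a→11 b→9 c→1
  n1 'c': a→2 b→15 c→6  [P1 ends]
  n2 'ca': b→20 c→3
  n3 'cac': b→4
  n4 'cacb': a→5
  n5 'cacba': ·  [P0 ends]
  n6 'cc': c→7
  n7 'ccc': c→8
  n8 'cccc': ·  [P2 ends]
  n9 'b': c→10
  n10 'bc': ·  [P3 ends]
  n11 'a': a→12
  n12 'aa': c→13
  n13 'aac': a→14
  n14 'aaca': ·  [P4 ends]
  n15 'cb': a→24 c→16
  n16 'cbc': c→17
  n17 'cbcc': b→18
  n18 'cbccb': a→19
  n19 'cbccba': ·  [P5 ends]
  n20 'cab': c→21
  n21 'cabc': a→22
  n22 'cabca': a→23
  n23 'cabcaa': ·  [P6 ends]
  n24 'cba': ·  [P7 ends]

Failure links (BFS by depth):
  n1('c'): parent n0 fail=0; on 'c' 0 → fail=0;  out {1}∪∅={1}
  n9('b'): parent n0 fail=0; on 'b' 0 → fail=0;  out ∅∪∅=∅
  n11('a'): parent n0 fail=0; on 'a' 0 → fail=0;  out ∅∪∅=∅
  n2('ca'): parent n1 fail=0; on 'a' 0 → fail=11;  out ∅∪∅=∅
  n6('cc'): parent n1 fail=0; on 'c' 0 → fail=1;  out ∅∪{1}={1}
  n10('bc'): parent n9 fail=0; on 'c' 0 → fail=1;  out {3}∪{1}={1,3}
  n12('aa'): parent n11 fail=0; on 'a' 0 → fail=11;  out ∅∪∅=∅
  n15('cb'): parent n1 fail=0; on 'b' 0 → fail=9;  out ∅∪∅=∅
  n3('cac'): parent n2 fail=11; on 'c' 11→0 → fail=1;  out ∅∪{1}={1}
  n7('ccc'): parent n6 fail=1; on 'c' 1 → fail=6;  out ∅∪{1}={1}
  n13('aac'): parent n12 fail=11; on 'c' 11→0 → fail=1;  out ∅∪{1}={1}
  n16('cbc'): parent n15 fail=9; on 'c' 9 → fail=10;  out ∅∪{1,3}={1,3}
  n20('cab'): parent n2 fail=11; on 'b' 11→0 → fail=9;  out ∅∪∅=∅
  n24('cba'): parent n15 fail=9; on 'a' 9→0 → fail=11;  out {7}∪∅={7}
  n4('cacb'): parent n3 fail=1; on 'b' 1 → fail=15;  out ∅∪∅=∅
  n8('cccc'): parent n7 fail=6; on 'c' 6 → fail=7;  out {2}∪{1}={1,2}
  n14('aaca'): parent n13 fail=1; on 'a' 1 → fail=2;  out {4}∪∅={4}
  n17('cbcc'): parent n16 fail=10; on 'c' 10→1 → fail=6;  out ∅∪{1}={1}
  n21('cabc'): parent n20 fail=9; on 'c' 9 → fail=10;  out ∅∪{1,3}={1,3}
  n5('cacba'): parent n4 fail=15; on 'a' 15 → fail=24;  out {0}∪{7}={0,7}
  n18('cbccb'): parent n17 fail=6; on 'b' 6→1 → fail=15;  out ∅∪∅=∅
  n22('cabca'): parent n21 fail=10; on 'a' 10→1 → fail=2;  out ∅∪∅=∅
  n19('cbccba'): parent n18 fail=15; on 'a' 15 → fail=24;  out {5}∪{7}={5,7}
  n23('cabcaa'): parent n22 fail=2; on 'a' 2→11 → fail=12;  out {6}∪∅={6}

Run:
[0] read 'c'  n0⇒n1  ** P1@[0:0]
[1] read 'a'  n1⇒n2
[2] read 'b'  n2⇒n20
[3] read 'c'  n20⇒n21  ** P1@[3:3],P3@[2:3]
[4] read 'a'  n21⇒n22
[5] read 'a'  n22⇒n23  ** P6@[0:5]
[6] read 'c'  n23⇒n13 (via fail)  ** P1@[6:6]
[7] read 'a'  n13⇒n14  ** P4@[4:7]
[8] read 'b'  n14⇒n20 (via fail)
[9] read 'c'  n20⇒n21  ** P1@[9:9],P3@[8:9]
[10] read 'a'  n21⇒n22
[11] read 'a'  n22⇒n23  ** P6@[6:11]
[12] read 'a'  n23⇒n12 (via fail)
[13] read 'c'  n12⇒n13  ** P1@[13:13]
[14] read 'a'  n13⇒n14  ** P4@[11:14]
[15] read 'a'  n14⇒n12 (via fail)
[16] read 'a'  n12⇒n12 (via fail)
[17] read 'c'  n12⇒n13  ** P1@[17:17]
[18] read 'a'  n13⇒n14  ** P4@[15:18]
[19] read 'a'  n14⇒n12 (via fail)
[20] read 'a'  n12⇒n12 (via fail)
[21] read 'b'  n12⇒n9 (via fail)
[22] read 'b'  n9⇒n9 (via fail)
[23] read 'c'  n9⇒n10  ** P1@[23:23],P3@[22:23]
[24] read 'a'  n10⇒n2 (via fail)
[25] read 'c'  n2⇒n3  ** P1@[25:25]
[26] read 'c'  n3⇒n6 (via fail)  ** P1@[26:26]
[27] read 'a'  n6⇒n2 (via fail)
[28] read 'b'  n2⇒n20
[29] read 'a'  n20⇒n11 (via fail)
[30] read 'c'  n11⇒n1 (via fail)  ** P1@[30:30]
[31] read 'b'  n1⇒n15
[32] read 'c'  n15⇒n16  ** P1@[32:32],P3@[31:32]
[33] read 'c'  n16⇒n17  ** P1@[33:33]
[34] read 'b'  n17⇒n18
[35] read 'a'  n18⇒n19  ** P5@[30:35],P7@[33:35]
[36] read 'b'  n19⇒n9 (via fail)
[37] read 'a'  n9⇒n11 (via fail)
[38] read 'c'  n11⇒n1 (via fail)  ** P1@[38:38]
[39] read 'b'  n1⇒n15
[40] read 'b'  n15⇒n9 (via fail)
[41] read 'b'  n9⇒n9 (via fail)
[42] read 'c'  n9⇒n10  ** P1@[42:42],P3@[41:42]
[43] read 'a'  n10⇒n2 (via fail)
[44] read 'c'  n2⇒n3  ** P1@[44:44]
[45] read 'b'  n3⇒n4
[46] read 'a'  n4⇒n5  ** P0@[42:46],P7@[44:46]
[47] read 'b'  n5⇒n9 (via fail)
[48] read 'c'  n9⇒n10  ** P1@[48:48],P3@[47:48]
[49] read 'a'  n10⇒n2 (via fail)
[50] read 'c'  n2⇒n3  ** P1@[50:50]
[51] read 'b'  n3⇒n4
[52] read 'a'  n4⇒n5  ** P0@[48:52],P7@[50:52]
[53] read 'b'  n5⇒n9 (via fail)
[54] read 'b'  n9⇒n9 (via fail)
[55] read 'c'  n9⇒n10  ** P1@[55:55],P3@[54:55]
[56] read 'b'  n10⇒n15 (via fail)

All matches (sorted): [[0,1],[3,1],[3,3],[5,6],[6,1],[7,4],[9,1],[9,3],[11,6],[13,1],[14,4],[17,1],[18,4],[23,1],[23,3],[25,1],[26,1],[30,1],[32,1],[32,3],[33,1],[35,5],[35,7],[38,1],[42,1],[42,3],[44,1],[46,0],[46,7],[48,1],[48,3],[50,1],[52,0],[52,7],[55,1],[55,3]]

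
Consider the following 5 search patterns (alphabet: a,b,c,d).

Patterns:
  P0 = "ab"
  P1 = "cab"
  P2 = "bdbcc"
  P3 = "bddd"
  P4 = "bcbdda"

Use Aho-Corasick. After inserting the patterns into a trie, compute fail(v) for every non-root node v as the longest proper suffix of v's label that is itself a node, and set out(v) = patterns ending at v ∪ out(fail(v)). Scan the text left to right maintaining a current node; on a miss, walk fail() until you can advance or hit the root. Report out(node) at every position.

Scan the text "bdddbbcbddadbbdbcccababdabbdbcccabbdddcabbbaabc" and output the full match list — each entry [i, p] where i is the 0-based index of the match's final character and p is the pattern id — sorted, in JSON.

Construct AC machine:
Trie (insert patterns):
  n0 'ε': a→1 b→6 c→3
  n1 'a': b→2
  n2 'ab': ·  ←P0
  n3 'c': a→4
  n4 'ca': b→5
  n5 'cab': ·  ←P1
  n6 'b': c→13 d→7
  n7 'bd': b→8 d→11
  n8 'bdb': c→9
  n9 'bdbc': c→10
  n10 'bdbcc': ·  ←P2
  n11 'bdd': d→12
  n12 'bddd': ·  ←P3
  n13 'bc': b→14
  n14 'bcb': d→15
  n15 'bcbd': d→16
  n16 'bcbdd': a→17
  n17 'bcbdda': ·  ←P4

BFS fail/out derivation:
  n1('a'): parent n0 fail=0; on 'a' 0 → fail=0;  out ∅∪∅=∅
  n3('c'): parent n0 fail=0; on 'c' 0 → fail=0;  out ∅∪∅=∅
  n6('b'): parent n0 fail=0; on 'b' 0 → fail=0;  out ∅∪∅=∅
  n2('ab'): parent n1 fail=0; on 'b' 0 → fail=6;  out {0}∪∅={0}
  n4('ca'): parent n3 fail=0; on 'a' 0 → fail=1;  out ∅∪∅=∅
  n7('bd'): parent n6 fail=0; on 'd' 0 → fail=0;  out ∅∪∅=∅
  n13('bc'): parent n6 fail=0; on 'c' 0 → fail=3;  out ∅∪∅=∅
  n5('cab'): parent n4 fail=1; on 'b' 1 → fail=2;  out {1}∪{0}={0,1}
  n8('bdb'): parent n7 fail=0; on 'b' 0 → fail=6;  out ∅∪∅=∅
  n11('bdd'): parent n7 fail=0; on 'd' 0 → fail=0;  out ∅∪∅=∅
  n14('bcb'): parent n13 fail=3; on 'b' 3→0 → fail=6;  out ∅∪∅=∅
  n9('bdbc'): parent n8 fail=6; on 'c' 6 → fail=13;  out ∅∪∅=∅
  n12('bddd'): parent n11 fail=0; on 'd' 0 → fail=0;  out {3}∪∅={3}
  n15('bcbd'): parent n14 fail=6; on 'd' 6 → fail=7;  out ∅∪∅=∅
  n10('bdbcc'): parent n9 fail=13; on 'c' 13→3→0 → fail=3;  out {2}∪∅={2}
  n16('bcbdd'): parent n15 fail=7; on 'd' 7 → fail=11;  out ∅∪∅=∅
  n17('bcbdda'): parent n16 fail=11; on 'a' 11→0 → fail=1;  out {4}∪∅={4}

Scan:
i=0 'b': node 0→6
i=1 'd': node 6→7
i=2 'd': node 7→11
i=3 'd': node 11→12  → match P3@[0:3]
i=4 'b': node 12→6 (fail-walked)
i=5 'b': node 6→6 (fail-walked)
i=6 'c': node 6→13
i=7 'b': node 13→14
i=8 'd': node 14→15
i=9 'd': node 15→16
i=10 'a': node 16→17  → match P4@[5:10]
i=11 'd': node 17→0 (fail-walked)
i=12 'b': node 0→6
i=13 'b': node 6→6 (fail-walked)
i=14 'd': node 6→7
i=15 'b': node 7→8
i=16 'c': node 8→9
i=17 'c': node 9→10  → match P2@[13:17]
i=18 'c': node 10→3 (fail-walked)
i=19 'a': node 3→4
i=20 'b': node 4→5  → match P0@[19:20],P1@[18:20]
i=21 'a': node 5→1 (fail-walked)
i=22 'b': node 1→2  → match P0@[21:22]
i=23 'd': node 2→7 (fail-walked)
i=24 'a': node 7→1 (fail-walked)
i=25 'b': node 1→2  → match P0@[24:25]
i=26 'b': node 2→6 (fail-walked)
i=27 'd': node 6→7
i=28 'b': node 7→8
i=29 'c': node 8→9
i=30 'c': node 9→10  → match P2@[26:30]
i=31 'c': node 10→3 (fail-walked)
i=32 'a': node 3→4
i=33 'b': node 4→5  → match P0@[32:33],P1@[31:33]
i=34 'b': node 5→6 (fail-walked)
i=35 'd': node 6→7
i=36 'd': node 7→11
i=37 'd': node 11→12  → match P3@[34:37]
i=38 'c': node 12→3 (fail-walked)
i=39 'a': node 3→4
i=40 'b': node 4→5  → match P0@[39:40],P1@[38:40]
i=41 'b': node 5→6 (fail-walked)
i=42 'b': node 6→6 (fail-walked)
i=43 'a': node 6→1 (fail-walked)
i=44 'a': node 1→1 (fail-walked)
i=45 'b': node 1→2  → match P0@[44:45]
i=46 'c': node 2→13 (fail-walked)

Result: [[3,3],[10,4],[17,2],[20,0],[20,1],[22,0],[25,0],[30,2],[33,0],[33,1],[37,3],[40,0],[40,1],[45,0]]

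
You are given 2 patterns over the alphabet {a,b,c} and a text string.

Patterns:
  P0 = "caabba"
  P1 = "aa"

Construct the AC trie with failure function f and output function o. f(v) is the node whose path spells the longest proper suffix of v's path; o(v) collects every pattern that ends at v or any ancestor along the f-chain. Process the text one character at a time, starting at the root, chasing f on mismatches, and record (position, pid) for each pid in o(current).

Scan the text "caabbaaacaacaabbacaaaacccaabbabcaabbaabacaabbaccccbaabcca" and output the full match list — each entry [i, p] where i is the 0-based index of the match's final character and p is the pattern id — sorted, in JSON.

Build automaton:
Trie nodes:
  n0 'ε': a→7 c→1
  n1 'c': a→2
  n2 'ca': a→3
  n3 'caa': b→4
  n4 'caab': b→5
  n5 'caabb': a→6
  n6 'caabba': ·  [P0 ends]
  n7 'a': a→8
  n8 'aa': ·  [P1 ends]

BFS fail/out derivation:
  n1('c'): parent n0 fail=0; on 'c' 0 → fail=0;  out ∅∪∅=∅
  n7('a'): parent n0 fail=0; on 'a' 0 → fail=0;  out ∅∪∅=∅
  n2('ca'): parent n1 fail=0; on 'a' 0 → fail=7;  out ∅∪∅=∅
  n8('aa'): parent n7 fail=0; on 'a' 0 → fail=7;  out {1}∪∅={1}
  n3('caa'): parent n2 fail=7; on 'a' 7 → fail=8;  out ∅∪{1}={1}
  n4('caab'): parent n3 fail=8; on 'b' 8→7→0 → fail=0;  out ∅∪∅=∅
  n5('caabb'): parent n4 fail=0; on 'b' 0 → fail=0;  out ∅∪∅=∅
  n6('caabba'): parent n5 fail=0; on 'a' 0 → fail=7;  out {0}∪∅={0}

Scan:
pos 0 'c': at 1
pos 1 'a': at 2
pos 2 'a': at 3  emit P1@[1:2]
pos 3 'b': at 4
pos 4 'b': at 5
pos 5 'a': at 6  emit P0@[0:5]
pos 6 'a': at 8 (fail-walked)  emit P1@[5:6]
pos 7 'a': at 8 (fail-walked)  emit P1@[6:7]
pos 8 'c': at 1 (fail-walked)
pos 9 'a': at 2
pos 10 'a': at 3  emit P1@[9:10]
pos 11 'c': at 1 (fail-walked)
pos 12 'a': at 2
pos 13 'a': at 3  emit P1@[12:13]
pos 14 'b': at 4
pos 15 'b': at 5
pos 16 'a': at 6  emit P0@[11:16]
pos 17 'c': at 1 (fail-walked)
pos 18 'a': at 2
pos 19 'a': at 3  emit P1@[18:19]
pos 20 'a': at 8 (fail-walked)  emit P1@[19:20]
pos 21 'a': at 8 (fail-walked)  emit P1@[20:21]
pos 22 'c': at 1 (fail-walked)
pos 23 'c': at 1 (fail-walked)
pos 24 'c': at 1 (fail-walked)
pos 25 'a': at 2
pos 26 'a': at 3  emit P1@[25:26]
pos 27 'b': at 4
pos 28 'b': at 5
pos 29 'a': at 6  emit P0@[24:29]
pos 30 'b': at 0 (fail-walked)
pos 31 'c': at 1
pos 32 'a': at 2
pos 33 'a': at 3  emit P1@[32:33]
pos 34 'b': at 4
pos 35 'b': at 5
pos 36 'a': at 6  emit P0@[31:36]
pos 37 'a': at 8 (fail-walked)  emit P1@[36:37]
pos 38 'b': at 0 (fail-walked)
pos 39 'a': at 7
pos 40 'c': at 1 (fail-walked)
pos 41 'a': at 2
pos 42 'a': at 3  emit P1@[41:42]
pos 43 'b': at 4
pos 44 'b': at 5
pos 45 'a': at 6  emit P0@[40:45]
pos 46 'c': at 1 (fail-walked)
pos 47 'c': at 1 (fail-walked)
pos 48 'c': at 1 (fail-walked)
pos 49 'c': at 1 (fail-walked)
pos 50 'b': at 0 (fail-walked)
pos 51 'a': at 7
pos 52 'a': at 8  emit P1@[51:52]
pos 53 'b': at 0 (fail-walked)
pos 54 'c': at 1
pos 55 'c': at 1 (fail-walked)
pos 56 'a': at 2

All matches (sorted): [[2,1],[5,0],[6,1],[7,1],[10,1],[13,1],[16,0],[19,1],[20,1],[21,1],[26,1],[29,0],[33,1],[36,0],[37,1],[42,1],[45,0],[52,1]]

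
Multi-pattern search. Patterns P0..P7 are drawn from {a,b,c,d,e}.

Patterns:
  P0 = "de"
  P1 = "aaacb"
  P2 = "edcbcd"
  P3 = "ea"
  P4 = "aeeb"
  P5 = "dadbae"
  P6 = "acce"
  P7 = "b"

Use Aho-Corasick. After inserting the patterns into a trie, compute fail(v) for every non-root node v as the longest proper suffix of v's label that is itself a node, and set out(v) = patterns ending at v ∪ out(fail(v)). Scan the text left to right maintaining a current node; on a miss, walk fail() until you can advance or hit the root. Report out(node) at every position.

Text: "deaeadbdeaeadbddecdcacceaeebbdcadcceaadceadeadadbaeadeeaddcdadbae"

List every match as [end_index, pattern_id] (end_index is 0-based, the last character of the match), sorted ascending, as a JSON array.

Construct AC machine:
Trie (insert patterns):
  n0 'ε': a→3 b→26 d→1 e→8
  n1 'd': a→18 e→2
  n2 'de': ·  ←P0
  n3 'a': a→4 c→23 e→15
  n4 'aa': a→5
  n5 'aaa': c→6
  n6 'aaac': b→7
  n7 'aaacb': ·  ←P1
  n8 'e': a→14 d→9
  n9 'ed': c→10
  n10 'edc': b→11
  n11 'edcb': c→12
  n12 'edcbc': d→13
  n13 'edcbcd': ·  ←P2
  n14 'ea': ·  ←P3
  n15 'ae': e→16
  n16 'aee': b→17
  n17 'aeeb': ·  ←P4
  n18 'da': d→19
  n19 'dad': b→20
  n20 'dadb': a→21
  n21 'dadba': e→22
  n22 'dadbae': ·  ←P5
  n23 'ac': c→24
  n24 'acc': e→25
  n25 'acce': ·  ←P6
  n26 'b': ·  ←P7

BFS fail/out derivation:
  n1('d'): parent n0 fail=0; on 'd' 0 → fail=0;  out ∅∪∅=∅
  n3('a'): parent n0 fail=0; on 'a' 0 → fail=0;  out ∅∪∅=∅
  n8('e'): parent n0 fail=0; on 'e' 0 → fail=0;  out ∅∪∅=∅
  n26('b'): parent n0 fail=0; on 'b' 0 → fail=0;  out {7}∪∅={7}
  n2('de'): parent n1 fail=0; on 'e' 0 → fail=8;  out {0}∪∅={0}
  n4('aa'): parent n3 fail=0; on 'a' 0 → fail=3;  out ∅∪∅=∅
  n9('ed'): parent n8 fail=0; on 'd' 0 → fail=1;  out ∅∪∅=∅
  n14('ea'): parent n8 fail=0; on 'a' 0 → fail=3;  out {3}∪∅={3}
  n15('ae'): parent n3 fail=0; on 'e' 0 → fail=8;  out ∅∪∅=∅
  n18('da'): parent n1 fail=0; on 'a' 0 → fail=3;  out ∅∪∅=∅
  n23('ac'): parent n3 fail=0; on 'c' 0 → fail=0;  out ∅∪∅=∅
  n5('aaa'): parent n4 fail=3; on 'a' 3 → fail=4;  out ∅∪∅=∅
  n10('edc'): parent n9 fail=1; on 'c' 1→0 → fail=0;  out ∅∪∅=∅
  n16('aee'): parent n15 fail=8; on 'e' 8→0 → fail=8;  out ∅∪∅=∅
  n19('dad'): parent n18 fail=3; on 'd' 3→0 → fail=1;  out ∅∪∅=∅
  n24('acc'): parent n23 fail=0; on 'c' 0 → fail=0;  out ∅∪∅=∅
  n6('aaac'): parent n5 fail=4; on 'c' 4→3 → fail=23;  out ∅∪∅=∅
  n11('edcb'): parent n10 fail=0; on 'b' 0 → fail=26;  out ∅∪{7}={7}
  n17('aeeb'): parent n16 fail=8; on 'b' 8→0 → fail=26;  out {4}∪{7}={4,7}
  n20('dadb'): parent n19 fail=1; on 'b' 1→0 → fail=26;  out ∅∪{7}={7}
  n25('acce'): parent n24 fail=0; on 'e' 0 → fail=8;  out {6}∪∅={6}
  n7('aaacb'): parent n6 fail=23; on 'b' 23→0 → fail=26;  out {1}∪{7}={1,7}
  n12('edcbc'): parent n11 fail=26; on 'c' 26→0 → fail=0;  out ∅∪∅=∅
  n21('dadba'): parent n20 fail=26; on 'a' 26→0 → fail=3;  out ∅∪∅=∅
  n13('edcbcd'): parent n12 fail=0; on 'd' 0 → fail=1;  out {2}∪∅={2}
  n22('dadbae'): parent n21 fail=3; on 'e' 3 → fail=15;  out {5}∪∅={5}

Text stream:
[0] read 'd'  n0⇒n1
[1] read 'e'  n1⇒n2  emit P0@[0:1]
[2] read 'a'  n2⇒n14 (fail-walked)  emit P3@[1:2]
[3] read 'e'  n14⇒n15 (fail-walked)
[4] read 'a'  n15⇒n14 (fail-walked)  emit P3@[3:4]
[5] read 'd'  n14⇒n1 (fail-walked)
[6] read 'b'  n1⇒n26 (fail-walked)  emit P7@[6:6]
[7] read 'd'  n26⇒n1 (fail-walked)
[8] read 'e'  n1⇒n2  emit P0@[7:8]
[9] read 'a'  n2⇒n14 (fail-walked)  emit P3@[8:9]
[10] read 'e'  n14⇒n15 (fail-walked)
[11] read 'a'  n15⇒n14 (fail-walked)  emit P3@[10:11]
[12] read 'd'  n14⇒n1 (fail-walked)
[13] read 'b'  n1⇒n26 (fail-walked)  emit P7@[13:13]
[14] read 'd'  n26⇒n1 (fail-walked)
[15] read 'd'  n1⇒n1 (fail-walked)
[16] read 'e'  n1⇒n2  emit P0@[15:16]
[17] read 'c'  n2⇒n0 (fail-walked)
[18] read 'd'  n0⇒n1
[19] read 'c'  n1⇒n0 (fail-walked)
[20] read 'a'  n0⇒n3
[21] read 'c'  n3⇒n23
[22] read 'c'  n23⇒n24
[23] read 'e'  n24⇒n25  emit P6@[20:23]
[24] read 'a'  n25⇒n14 (fail-walked)  emit P3@[23:24]
[25] read 'e'  n14⇒n15 (fail-walked)
[26] read 'e'  n15⇒n16
[27] read 'b'  n16⇒n17  emit P4@[24:27],P7@[27:27]
[28] read 'b'  n17⇒n26 (fail-walked)  emit P7@[28:28]
[29] read 'd'  n26⇒n1 (fail-walked)
[30] read 'c'  n1⇒n0 (fail-walked)
[31] read 'a'  n0⇒n3
[32] read 'd'  n3⇒n1 (fail-walked)
[33] read 'c'  n1⇒n0 (fail-walked)
[34] read 'c'  n0⇒n0
[35] read 'e'  n0⇒n8
[36] read 'a'  n8⇒n14  emit P3@[35:36]
[37] read 'a'  n14⇒n4 (fail-walked)
[38] read 'd'  n4⇒n1 (fail-walked)
[39] read 'c'  n1⇒n0 (fail-walked)
[40] read 'e'  n0⇒n8
[41] read 'a'  n8⇒n14  emit P3@[40:41]
[42] read 'd'  n14⇒n1 (fail-walked)
[43] read 'e'  n1⇒n2  emit P0@[42:43]
[44] read 'a'  n2⇒n14 (fail-walked)  emit P3@[43:44]
[45] read 'd'  n14⇒n1 (fail-walked)
[46] read 'a'  n1⇒n18
[47] read 'd'  n18⇒n19
[48] read 'b'  n19⇒n20  emit P7@[48:48]
[49] read 'a'  n20⇒n21
[50] read 'e'  n21⇒n22  emit P5@[45:50]
[51] read 'a'  n22⇒n14 (fail-walked)  emit P3@[50:51]
[52] read 'd'  n14⇒n1 (fail-walked)
[53] read 'e'  n1⇒n2  emit P0@[52:53]
[54] read 'e'  n2⇒n8 (fail-walked)
[55] read 'a'  n8⇒n14  emit P3@[54:55]
[56] read 'd'  n14⇒n1 (fail-walked)
[57] read 'd'  n1⇒n1 (fail-walked)
[58] read 'c'  n1⇒n0 (fail-walked)
[59] read 'd'  n0⇒n1
[60] read 'a'  n1⇒n18
[61] read 'd'  n18⇒n19
[62] read 'b'  n19⇒n20  emit P7@[62:62]
[63] read 'a'  n20⇒n21
[64] read 'e'  n21⇒n22  emit P5@[59:64]

Matches: [[1,0],[2,3],[4,3],[6,7],[8,0],[9,3],[11,3],[13,7],[16,0],[23,6],[24,3],[27,4],[27,7],[28,7],[36,3],[41,3],[43,0],[44,3],[48,7],[50,5],[51,3],[53,0],[55,3],[62,7],[64,5]]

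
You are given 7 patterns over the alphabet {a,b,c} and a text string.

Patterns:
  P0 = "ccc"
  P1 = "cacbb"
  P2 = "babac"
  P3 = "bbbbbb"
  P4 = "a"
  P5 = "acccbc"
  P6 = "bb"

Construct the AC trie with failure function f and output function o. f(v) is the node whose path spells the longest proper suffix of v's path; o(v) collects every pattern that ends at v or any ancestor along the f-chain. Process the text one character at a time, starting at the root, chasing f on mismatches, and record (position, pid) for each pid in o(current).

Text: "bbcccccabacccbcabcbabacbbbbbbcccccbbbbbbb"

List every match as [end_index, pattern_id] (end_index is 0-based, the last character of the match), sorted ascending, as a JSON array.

Construct AC machine:
Trie (insert patterns):
  0='ε' goto a→18 b→8 c→1
  1='c' goto a→4 c→2
  2='cc' goto c→3
  3='ccc' goto ·  [P0 ends]
  4='ca' goto c→5
  5='cac' goto b→6
  6='cacb' goto b→7
  7='cacbb' goto ·  [P1 ends]
  8='b' goto a→9 b→13
  9='ba' goto b→10
  10='bab' goto a→11
  11='baba' goto c→12
  12='babac' goto ·  [P2 ends]
  13='bb' goto b→14  [P6 ends]
  14='bbb' goto b→15
  15='bbbb' goto b→16
  16='bbbbb' goto b→17
  17='bbbbbb' goto ·  [P3 ends]
  18='a' goto c→19  [P4 ends]
  19='ac' goto c→20
  20='acc' goto c→21
  21='accc' goto b→22
  22='acccb' goto c→23
  23='acccbc' goto ·  [P5 ends]

Failure links (BFS by depth):
  fail(1) 'c': from fail(0)=0 chase 'c': 0 ⇒ 0;  out=∅∪out(0)=∅
  fail(8) 'b': from fail(0)=0 chase 'b': 0 ⇒ 0;  out=∅∪out(0)=∅
  fail(18) 'a': from fail(0)=0 chase 'a': 0 ⇒ 0;  out={4}∪out(0)={4}
  fail(2) 'cc': from fail(1)=0 chase 'c': 0 ⇒ 1;  out=∅∪out(1)=∅
  fail(4) 'ca': from fail(1)=0 chase 'a': 0 ⇒ 18;  out=∅∪out(18)={4}
  fail(9) 'ba': from fail(8)=0 chase 'a': 0 ⇒ 18;  out=∅∪out(18)={4}
  fail(13) 'bb': from fail(8)=0 chase 'b': 0 ⇒ 8;  out={6}∪out(8)={6}
  fail(19) 'ac': from fail(18)=0 chase 'c': 0 ⇒ 1;  out=∅∪out(1)=∅
  fail(3) 'ccc': from fail(2)=1 chase 'c': 1 ⇒ 2;  out={0}∪out(2)={0}
  fail(5) 'cac': from fail(4)=18 chase 'c': 18 ⇒ 19;  out=∅∪out(19)=∅
  fail(10) 'bab': from fail(9)=18 chase 'b': 18→0 ⇒ 8;  out=∅∪out(8)=∅
  fail(14) 'bbb': from fail(13)=8 chase 'b': 8 ⇒ 13;  out=∅∪out(13)={6}
  fail(20) 'acc': from fail(19)=1 chase 'c': 1 ⇒ 2;  out=∅∪out(2)=∅
  fail(6) 'cacb': from fail(5)=19 chase 'b': 19→1→0 ⇒ 8;  out=∅∪out(8)=∅
  fail(11) 'baba': from fail(10)=8 chase 'a': 8 ⇒ 9;  out=∅∪out(9)={4}
  fail(15) 'bbbb': from fail(14)=13 chase 'b': 13 ⇒ 14;  out=∅∪out(14)={6}
  fail(21) 'accc': from fail(20)=2 chase 'c': 2 ⇒ 3;  out=∅∪out(3)={0}
  fail(7) 'cacbb': from fail(6)=8 chase 'b': 8 ⇒ 13;  out={1}∪out(13)={1,6}
  fail(12) 'babac': from fail(11)=9 chase 'c': 9→18 ⇒ 19;  out={2}∪out(19)={2}
  fail(16) 'bbbbb': from fail(15)=14 chase 'b': 14 ⇒ 15;  out=∅∪out(15)={6}
  fail(22) 'acccb': from fail(21)=3 chase 'b': 3→2→1→0 ⇒ 8;  out=∅∪out(8)=∅
  fail(17) 'bbbbbb': from fail(16)=15 chase 'b': 15 ⇒ 16;  out={3}∪out(16)={3,6}
  fail(23) 'acccbc': from fail(22)=8 chase 'c': 8→0 ⇒ 1;  out={5}∪out(1)={5}

Run:
[0] read 'b'  n0⇒n8
[1] read 'b'  n8⇒n13  → match P6@[0:1]
[2] read 'c'  n13⇒n1 ·f
[3] read 'c'  n1⇒n2
[4] read 'c'  n2⇒n3  → match P0@[2:4]
[5] read 'c'  n3⇒n3 ·f  → match P0@[3:5]
[6] read 'c'  n3⇒n3 ·f  → match P0@[4:6]
[7] read 'a'  n3⇒n4 ·f  → match P4@[7:7]
[8] read 'b'  n4⇒n8 ·f
[9] read 'a'  n8⇒n9  → match P4@[9:9]
[10] read 'c'  n9⇒n19 ·f
[11] read 'c'  n19⇒n20
[12] read 'c'  n20⇒n21  → match P0@[10:12]
[13] read 'b'  n21⇒n22
[14] read 'c'  n22⇒n23  → match P5@[9:14]
[15] read 'a'  n23⇒n4 ·f  → match P4@[15:15]
[16] read 'b'  n4⇒n8 ·f
[17] read 'c'  n8⇒n1 ·f
[18] read 'b'  n1⇒n8 ·f
[19] read 'a'  n8⇒n9  → match P4@[19:19]
[20] read 'b'  n9⇒n10
[21] read 'a'  n10⇒n11  → match P4@[21:21]
[22] read 'c'  n11⇒n12  → match P2@[18:22]
[23] read 'b'  n12⇒n8 ·f
[24] read 'b'  n8⇒n13  → match P6@[23:24]
[25] read 'b'  n13⇒n14  → match P6@[24:25]
[26] read 'b'  n14⇒n15  → match P6@[25:26]
[27] read 'b'  n15⇒n16  → match P6@[26:27]
[28] read 'b'  n16⇒n17  → match P3@[23:28],P6@[27:28]
[29] read 'c'  n17⇒n1 ·f
[30] read 'c'  n1⇒n2
[31] read 'c'  n2⇒n3  → match P0@[29:31]
[32] read 'c'  n3⇒n3 ·f  → match P0@[30:32]
[33] read 'c'  n3⇒n3 ·f  → match P0@[31:33]
[34] read 'b'  n3⇒n8 ·f
[35] read 'b'  n8⇒n13  → match P6@[34:35]
[36] read 'b'  n13⇒n14  → match P6@[35:36]
[37] read 'b'  n14⇒n15  → match P6@[36:37]
[38] read 'b'  n15⇒n16  → match P6@[37:38]
[39] read 'b'  n16⇒n17  → match P3@[34:39],P6@[38:39]
[40] read 'b'  n17⇒n17 ·f  → match P3@[35:40],P6@[39:40]

Matches: [[1,6],[4,0],[5,0],[6,0],[7,4],[9,4],[12,0],[14,5],[15,4],[19,4],[21,4],[22,2],[24,6],[25,6],[26,6],[27,6],[28,3],[28,6],[31,0],[32,0],[33,0],[35,6],[36,6],[37,6],[38,6],[39,3],[39,6],[40,3],[40,6]]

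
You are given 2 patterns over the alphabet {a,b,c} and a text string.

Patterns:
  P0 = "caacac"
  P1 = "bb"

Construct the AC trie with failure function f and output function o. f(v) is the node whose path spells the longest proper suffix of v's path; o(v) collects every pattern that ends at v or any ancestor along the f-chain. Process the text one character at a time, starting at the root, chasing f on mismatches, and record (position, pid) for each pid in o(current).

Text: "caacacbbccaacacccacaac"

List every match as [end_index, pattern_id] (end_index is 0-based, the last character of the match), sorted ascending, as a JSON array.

Construct AC machine:
Trie (insert patterns):
  n0 'ε': b→7 c→1
  n1 'c': a→2
  n2 'ca': a→3
  n3 'caa': c→4
  n4 'caac': a→5
  n5 'caaca': c→6
  n6 'caacac': ·  ←P0
  n7 'b': b→8
  n8 'bb': ·  ←P1

BFS fail/out derivation:
  n1('c'): parent n0 fail=0; on 'c' 0 → fail=0;  out ∅∪∅=∅
  n7('b'): parent n0 fail=0; on 'b' 0 → fail=0;  out ∅∪∅=∅
  n2('ca'): parent n1 fail=0; on 'a' 0 → fail=0;  out ∅∪∅=∅
  n8('bb'): parent n7 fail=0; on 'b' 0 → fail=7;  out {1}∪∅={1}
  n3('caa'): parent n2 fail=0; on 'a' 0 → fail=0;  out ∅∪∅=∅
  n4('caac'): parent n3 fail=0; on 'c' 0 → fail=1;  out ∅∪∅=∅
  n5('caaca'): parent n4 fail=1; on 'a' 1 → fail=2;  out ∅∪∅=∅
  n6('caacac'): parent n5 fail=2; on 'c' 2→0 → fail=1;  out {0}∪∅={0}

Text stream:
i=0 'c': node 0→1
i=1 'a': node 1→2
i=2 'a': node 2→3
i=3 'c': node 3→4
i=4 'a': node 4→5
i=5 'c': node 5→6  → match P0@[0:5]
i=6 'b': node 6→7 (via fail)
i=7 'b': node 7→8  → match P1@[6:7]
i=8 'c': node 8→1 (via fail)
i=9 'c': node 1→1 (via fail)
i=10 'a': node 1→2
i=11 'a': node 2→3
i=12 'c': node 3→4
i=13 'a': node 4→5
i=14 'c': node 5→6  → match P0@[9:14]
i=15 'c': node 6→1 (via fail)
i=16 'c': node 1→1 (via fail)
i=17 'a': node 1→2
i=18 'c': node 2→1 (via fail)
i=19 'a': node 1→2
i=20 'a': node 2→3
i=21 'c': node 3→4

Result: [[5,0],[7,1],[14,0]]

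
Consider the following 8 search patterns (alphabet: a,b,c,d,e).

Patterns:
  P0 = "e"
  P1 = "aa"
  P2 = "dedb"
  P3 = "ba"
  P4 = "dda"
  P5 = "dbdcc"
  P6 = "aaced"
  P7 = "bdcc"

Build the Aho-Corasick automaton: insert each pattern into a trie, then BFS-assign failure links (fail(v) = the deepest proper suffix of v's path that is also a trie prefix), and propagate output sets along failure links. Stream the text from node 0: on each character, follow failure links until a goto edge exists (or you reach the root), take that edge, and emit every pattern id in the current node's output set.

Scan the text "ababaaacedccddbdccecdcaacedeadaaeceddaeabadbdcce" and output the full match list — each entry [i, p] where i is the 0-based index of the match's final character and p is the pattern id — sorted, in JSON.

Construct AC machine:
Trie nodes:
  n0 'ε': a→2 b→8 d→4 e→1
  n1 'e': ·  [P0 ends]
  n2 'a': a→3
  n3 'aa': c→16  [P1 ends]
  n4 'd': b→12 d→10 e→5
  n5 'de': d→6
  n6 'ded': b→7
  n7 'dedb': ·  [P2 ends]
  n8 'b': a→9 d→19
  n9 'ba': ·  [P3 ends]
  n10 'dd': a→11
  n11 'dda': ·  [P4 ends]
  n12 'db': d→13
  n13 'dbd': c→14
  n14 'dbdc': c→15
  n15 'dbdcc': ·  [P5 ends]
  n16 'aac': e→17
  n17 'aace': d→18
  n18 'aaced': ·  [P6 ends]
  n19 'bd': c→20
  n20 'bdc': c→21
  n21 'bdcc': ·  [P7 ends]

Failure links (BFS by depth):
  n1('e'): parent n0 fail=0; on 'e' 0 → fail=0;  out {0}∪∅={0}
  n2('a'): parent n0 fail=0; on 'a' 0 → fail=0;  out ∅∪∅=∅
  n4('d'): parent n0 fail=0; on 'd' 0 → fail=0;  out ∅∪∅=∅
  n8('b'): parent n0 fail=0; on 'b' 0 → fail=0;  out ∅∪∅=∅
  n3('aa'): parent n2 fail=0; on 'a' 0 → fail=2;  out {1}∪∅={1}
  n5('de'): parent n4 fail=0; on 'e' 0 → fail=1;  out ∅∪{0}={0}
  n9('ba'): parent n8 fail=0; on 'a' 0 → fail=2;  out {3}∪∅={3}
  n10('dd'): parent n4 fail=0; on 'd' 0 → fail=4;  out ∅∪∅=∅
  n12('db'): parent n4 fail=0; on 'b' 0 → fail=8;  out ∅∪∅=∅
  n19('bd'): parent n8 fail=0; on 'd' 0 → fail=4;  out ∅∪∅=∅
  n6('ded'): parent n5 fail=1; on 'd' 1→0 → fail=4;  out ∅∪∅=∅
  n11('dda'): parent n10 fail=4; on 'a' 4→0 → fail=2;  out {4}∪∅={4}
  n13('dbd'): parent n12 fail=8; on 'd' 8 → fail=19;  out ∅∪∅=∅
  n16('aac'): parent n3 fail=2; on 'c' 2→0 → fail=0;  out ∅∪∅=∅
  n20('bdc'): parent n19 fail=4; on 'c' 4→0 → fail=0;  out ∅∪∅=∅
  n7('dedb'): parent n6 fail=4; on 'b' 4 → fail=12;  out {2}∪∅={2}
  n14('dbdc'): parent n13 fail=19; on 'c' 19 → fail=20;  out ∅∪∅=∅
  n17('aace'): parent n16 fail=0; on 'e' 0 → fail=1;  out ∅∪{0}={0}
  n21('bdcc'): parent n20 fail=0; on 'c' 0 → fail=0;  out {7}∪∅={7}
  n15('dbdcc'): parent n14 fail=20; on 'c' 20 → fail=21;  out {5}∪{7}={5,7}
  n18('aaced'): parent n17 fail=1; on 'd' 1→0 → fail=4;  out {6}∪∅={6}

Run:
[0] read 'a'  n0⇒n2
[1] read 'b'  n2⇒n8 ·f
[2] read 'a'  n8⇒n9  ** P3@[1:2]
[3] read 'b'  n9⇒n8 ·f
[4] read 'a'  n8⇒n9  ** P3@[3:4]
[5] read 'a'  n9⇒n3 ·f  ** P1@[4:5]
[6] read 'a'  n3⇒n3 ·f  ** P1@[5:6]
[7] read 'c'  n3⇒n16
[8] read 'e'  n16⇒n17  ** P0@[8:8]
[9] read 'd'  n17⇒n18  ** P6@[5:9]
[10] read 'c'  n18⇒n0 ·f
[11] read 'c'  n0⇒n0
[12] read 'd'  n0⇒n4
[13] read 'd'  n4⇒n10
[14] read 'b'  n10⇒n12 ·f
[15] read 'd'  n12⇒n13
[16] read 'c'  n13⇒n14
[17] read 'c'  n14⇒n15  ** P5@[13:17],P7@[14:17]
[18] read 'e'  n15⇒n1 ·f  ** P0@[18:18]
[19] read 'c'  n1⇒n0 ·f
[20] read 'd'  n0⇒n4
[21] read 'c'  n4⇒n0 ·f
[22] read 'a'  n0⇒n2
[23] read 'a'  n2⇒n3  ** P1@[22:23]
[24] read 'c'  n3⇒n16
[25] read 'e'  n16⇒n17  ** P0@[25:25]
[26] read 'd'  n17⇒n18  ** P6@[22:26]
[27] read 'e'  n18⇒n5 ·f  ** P0@[27:27]
[28] read 'a'  n5⇒n2 ·f
[29] read 'd'  n2⇒n4 ·f
[30] read 'a'  n4⇒n2 ·f
[31] read 'a'  n2⇒n3  ** P1@[30:31]
[32] read 'e'  n3⇒n1 ·f  ** P0@[32:32]
[33] read 'c'  n1⇒n0 ·f
[34] read 'e'  n0⇒n1  ** P0@[34:34]
[35] read 'd'  n1⇒n4 ·f
[36] read 'd'  n4⇒n10
[37] read 'a'  n10⇒n11  ** P4@[35:37]
[38] read 'e'  n11⇒n1 ·f  ** P0@[38:38]
[39] read 'a'  n1⇒n2 ·f
[40] read 'b'  n2⇒n8 ·f
[41] read 'a'  n8⇒n9  ** P3@[40:41]
[42] read 'd'  n9⇒n4 ·f
[43] read 'b'  n4⇒n12
[44] read 'd'  n12⇒n13
[45] read 'c'  n13⇒n14
[46] read 'c'  n14⇒n15  ** P5@[42:46],P7@[43:46]
[47] read 'e'  n15⇒n1 ·f  ** P0@[47:47]

Matches: [[2,3],[4,3],[5,1],[6,1],[8,0],[9,6],[17,5],[17,7],[18,0],[23,1],[25,0],[26,6],[27,0],[31,1],[32,0],[34,0],[37,4],[38,0],[41,3],[46,5],[46,7],[47,0]]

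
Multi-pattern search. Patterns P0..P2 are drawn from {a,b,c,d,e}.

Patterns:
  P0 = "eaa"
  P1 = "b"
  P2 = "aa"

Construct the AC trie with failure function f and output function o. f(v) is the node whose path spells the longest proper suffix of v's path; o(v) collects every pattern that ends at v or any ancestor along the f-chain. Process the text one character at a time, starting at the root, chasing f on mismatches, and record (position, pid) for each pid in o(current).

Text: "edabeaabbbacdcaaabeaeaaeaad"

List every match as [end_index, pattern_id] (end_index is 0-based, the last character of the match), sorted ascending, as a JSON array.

Build:
Trie nodes:
  0='ε' goto a→5 b→4 e→1
  1='e' goto a→2
  2='ea' goto a→3
  3='eaa' goto ·  ←P0
  4='b' goto ·  ←P1
  5='a' goto a→6
  6='aa' goto ·  ←P2

Failure links (BFS by depth):
  fail(1) 'e': from fail(0)=0 chase 'e': 0 ⇒ 0;  out=∅∪out(0)=∅
  fail(4) 'b': from fail(0)=0 chase 'b': 0 ⇒ 0;  out={1}∪out(0)={1}
  fail(5) 'a': from fail(0)=0 chase 'a': 0 ⇒ 0;  out=∅∪out(0)=∅
  fail(2) 'ea': from fail(1)=0 chase 'a': 0 ⇒ 5;  out=∅∪out(5)=∅
  fail(6) 'aa': from fail(5)=0 chase 'a': 0 ⇒ 5;  out={2}∪out(5)={2}
  fail(3) 'eaa': from fail(2)=5 chase 'a': 5 ⇒ 6;  out={0}∪out(6)={0,2}

Scan:
[0] read 'e'  n0⇒n1
[1] read 'd'  n1⇒n0 (via fail)
[2] read 'a'  n0⇒n5
[3] read 'b'  n5⇒n4 (via fail)  emit P1@[3:3]
[4] read 'e'  n4⇒n1 (via fail)
[5] read 'a'  n1⇒n2
[6] read 'a'  n2⇒n3  emit P0@[4:6],P2@[5:6]
[7] read 'b'  n3⇒n4 (via fail)  emit P1@[7:7]
[8] read 'b'  n4⇒n4 (via fail)  emit P1@[8:8]
[9] read 'b'  n4⇒n4 (via fail)  emit P1@[9:9]
[10] read 'a'  n4⇒n5 (via fail)
[11] read 'c'  n5⇒n0 (via fail)
[12] read 'd'  n0⇒n0
[13] read 'c'  n0⇒n0
[14] read 'a'  n0⇒n5
[15] read 'a'  n5⇒n6  emit P2@[14:15]
[16] read 'a'  n6⇒n6 (via fail)  emit P2@[15:16]
[17] read 'b'  n6⇒n4 (via fail)  emit P1@[17:17]
[18] read 'e'  n4⇒n1 (via fail)
[19] read 'a'  n1⇒n2
[20] read 'e'  n2⇒n1 (via fail)
[21] read 'a'  n1⇒n2
[22] read 'a'  n2⇒n3  emit P0@[20:22],P2@[21:22]
[23] read 'e'  n3⇒n1 (via fail)
[24] read 'a'  n1⇒n2
[25] read 'a'  n2⇒n3  emit P0@[23:25],P2@[24:25]
[26] read 'd'  n3⇒n0 (via fail)

All matches (sorted): [[3,1],[6,0],[6,2],[7,1],[8,1],[9,1],[15,2],[16,2],[17,1],[22,0],[22,2],[25,0],[25,2]]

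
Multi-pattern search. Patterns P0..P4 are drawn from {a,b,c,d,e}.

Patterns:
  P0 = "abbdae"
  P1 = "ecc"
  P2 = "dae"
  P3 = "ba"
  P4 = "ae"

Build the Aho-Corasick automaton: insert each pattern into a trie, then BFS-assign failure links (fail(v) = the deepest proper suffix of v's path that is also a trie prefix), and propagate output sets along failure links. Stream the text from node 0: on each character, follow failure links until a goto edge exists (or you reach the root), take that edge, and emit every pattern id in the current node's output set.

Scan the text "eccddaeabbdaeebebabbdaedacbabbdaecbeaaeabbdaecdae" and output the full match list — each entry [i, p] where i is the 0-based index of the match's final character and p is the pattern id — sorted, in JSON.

Build:
Trie nodes:
  0='ε' goto a→1 b→13 d→10 e→7
  1='a' goto b→2 e→15
  2='ab' goto b→3
  3='abb' goto d→4
  4='abbd' goto a→5
  5='abbda' goto e→6
  6='abbdae' goto ·  ←P0
  7='e' goto c→8
  8='ec' goto c→9
  9='ecc' goto ·  ←P1
  10='d' goto a→11
  11='da' goto e→12
  12='dae' goto ·  ←P2
  13='b' goto a→14
  14='ba' goto ·  ←P3
  15='ae' goto ·  ←P4

Failure links (BFS by depth):
  fail(1) 'a': from fail(0)=0 chase 'a': 0 ⇒ 0;  out=∅∪out(0)=∅
  fail(7) 'e': from fail(0)=0 chase 'e': 0 ⇒ 0;  out=∅∪out(0)=∅
  fail(10) 'd': from fail(0)=0 chase 'd': 0 ⇒ 0;  out=∅∪out(0)=∅
  fail(13) 'b': from fail(0)=0 chase 'b': 0 ⇒ 0;  out=∅∪out(0)=∅
  fail(2) 'ab': from fail(1)=0 chase 'b': 0 ⇒ 13;  out=∅∪out(13)=∅
  fail(8) 'ec': from fail(7)=0 chase 'c': 0 ⇒ 0;  out=∅∪out(0)=∅
  fail(11) 'da': from fail(10)=0 chase 'a': 0 ⇒ 1;  out=∅∪out(1)=∅
  fail(14) 'ba': from fail(13)=0 chase 'a': 0 ⇒ 1;  out={3}∪out(1)={3}
  fail(15) 'ae': from fail(1)=0 chase 'e': 0 ⇒ 7;  out={4}∪out(7)={4}
  fail(3) 'abb': from fail(2)=13 chase 'b': 13→0 ⇒ 13;  out=∅∪out(13)=∅
  fail(9) 'ecc': from fail(8)=0 chase 'c': 0 ⇒ 0;  out={1}∪out(0)={1}
  fail(12) 'dae': from fail(11)=1 chase 'e': 1 ⇒ 15;  out={2}∪out(15)={2,4}
  fail(4) 'abbd': from fail(3)=13 chase 'd': 13→0 ⇒ 10;  out=∅∪out(10)=∅
  fail(5) 'abbda': from fail(4)=10 chase 'a': 10 ⇒ 11;  out=∅∪out(11)=∅
  fail(6) 'abbdae': from fail(5)=11 chase 'e': 11 ⇒ 12;  out={0}∪out(12)={0,2,4}

Text stream:
[0] read 'e'  n0⇒n7
[1] read 'c'  n7⇒n8
[2] read 'c'  n8⇒n9  ** P1@[0:2]
[3] read 'd'  n9⇒n10 (via fail)
[4] read 'd'  n10⇒n10 (via fail)
[5] read 'a'  n10⇒n11
[6] read 'e'  n11⇒n12  ** P2@[4:6],P4@[5:6]
[7] read 'a'  n12⇒n1 (via fail)
[8] read 'b'  n1⇒n2
[9] read 'b'  n2⇒n3
[10] read 'd'  n3⇒n4
[11] read 'a'  n4⇒n5
[12] read 'e'  n5⇒n6  ** P0@[7:12],P2@[10:12],P4@[11:12]
[13] read 'e'  n6⇒n7 (via fail)
[14] read 'b'  n7⇒n13 (via fail)
[15] read 'e'  n13⇒n7 (via fail)
[16] read 'b'  n7⇒n13 (via fail)
[17] read 'a'  n13⇒n14  ** P3@[16:17]
[18] read 'b'  n14⇒n2 (via fail)
[19] read 'b'  n2⇒n3
[20] read 'd'  n3⇒n4
[21] read 'a'  n4⇒n5
[22] read 'e'  n5⇒n6  ** P0@[17:22],P2@[20:22],P4@[21:22]
[23] read 'd'  n6⇒n10 (via fail)
[24] read 'a'  n10⇒n11
[25] read 'c'  n11⇒n0 (via fail)
[26] read 'b'  n0⇒n13
[27] read 'a'  n13⇒n14  ** P3@[26:27]
[28] read 'b'  n14⇒n2 (via fail)
[29] read 'b'  n2⇒n3
[30] read 'd'  n3⇒n4
[31] read 'a'  n4⇒n5
[32] read 'e'  n5⇒n6  ** P0@[27:32],P2@[30:32],P4@[31:32]
[33] read 'c'  n6⇒n8 (via fail)
[34] read 'b'  n8⇒n13 (via fail)
[35] read 'e'  n13⇒n7 (via fail)
[36] read 'a'  n7⇒n1 (via fail)
[37] read 'a'  n1⇒n1 (via fail)
[38] read 'e'  n1⇒n15  ** P4@[37:38]
[39] read 'a'  n15⇒n1 (via fail)
[40] read 'b'  n1⇒n2
[41] read 'b'  n2⇒n3
[42] read 'd'  n3⇒n4
[43] read 'a'  n4⇒n5
[44] read 'e'  n5⇒n6  ** P0@[39:44],P2@[42:44],P4@[43:44]
[45] read 'c'  n6⇒n8 (via fail)
[46] read 'd'  n8⇒n10 (via fail)
[47] read 'a'  n10⇒n11
[48] read 'e'  n11⇒n12  ** P2@[46:48],P4@[47:48]

Result: [[2,1],[6,2],[6,4],[12,0],[12,2],[12,4],[17,3],[22,0],[22,2],[22,4],[27,3],[32,0],[32,2],[32,4],[38,4],[44,0],[44,2],[44,4],[48,2],[48,4]]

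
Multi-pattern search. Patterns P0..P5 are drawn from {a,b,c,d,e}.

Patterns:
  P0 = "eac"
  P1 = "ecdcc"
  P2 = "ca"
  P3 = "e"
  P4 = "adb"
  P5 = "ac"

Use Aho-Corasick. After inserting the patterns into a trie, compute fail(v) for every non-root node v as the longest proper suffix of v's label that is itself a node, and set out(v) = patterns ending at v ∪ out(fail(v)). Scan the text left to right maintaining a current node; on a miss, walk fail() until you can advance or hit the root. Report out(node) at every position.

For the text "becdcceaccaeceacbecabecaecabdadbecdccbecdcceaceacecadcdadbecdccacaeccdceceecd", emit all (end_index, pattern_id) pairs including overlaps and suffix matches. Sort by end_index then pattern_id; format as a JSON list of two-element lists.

Build automaton:
Trie (insert patterns):
  n0 'ε': a→10 c→8 e→1
  n1 'e': a→2 c→4  [P3 ends]
  n2 'ea': c→3
  n3 'eac': ·  [P0 ends]
  n4 'ec': d→5
  n5 'ecd': c→6
  n6 'ecdc': c→7
  n7 'ecdcc': ·  [P1 ends]
  n8 'c': a→9
  n9 'ca': ·  [P2 ends]
  n10 'a': c→13 d→11
  n11 'ad': b→12
  n12 'adb': ·  [P4 ends]
  n13 'ac': ·  [P5 ends]

Failure links (BFS by depth):
  n1('e'): parent n0 fail=0; on 'e' 0 → fail=0;  out {3}∪∅={3}
  n8('c'): parent n0 fail=0; on 'c' 0 → fail=0;  out ∅∪∅=∅
  n10('a'): parent n0 fail=0; on 'a' 0 → fail=0;  out ∅∪∅=∅
  n2('ea'): parent n1 fail=0; on 'a' 0 → fail=10;  out ∅∪∅=∅
  n4('ec'): parent n1 fail=0; on 'c' 0 → fail=8;  out ∅∪∅=∅
  n9('ca'): parent n8 fail=0; on 'a' 0 → fail=10;  out {2}∪∅={2}
  n11('ad'): parent n10 fail=0; on 'd' 0 → fail=0;  out ∅∪∅=∅
  n13('ac'): parent n10 fail=0; on 'c' 0 → fail=8;  out {5}∪∅={5}
  n3('eac'): parent n2 fail=10; on 'c' 10 → fail=13;  out {0}∪{5}={0,5}
  n5('ecd'): parent n4 fail=8; on 'd' 8→0 → fail=0;  out ∅∪∅=∅
  n12('adb'): parent n11 fail=0; on 'b' 0 → fail=0;  out {4}∪∅={4}
  n6('ecdc'): parent n5 fail=0; on 'c' 0 → fail=8;  out ∅∪∅=∅
  n7('ecdcc'): parent n6 fail=8; on 'c' 8→0 → fail=8;  out {1}∪∅={1}

Text stream:
pos 0 'b': at 0
pos 1 'e': at 1  ** P3@[1:1]
pos 2 'c': at 4
pos 3 'd': at 5
pos 4 'c': at 6
pos 5 'c': at 7  ** P1@[1:5]
pos 6 'e': at 1 (fail-walked)  ** P3@[6:6]
pos 7 'a': at 2
pos 8 'c': at 3  ** P0@[6:8],P5@[7:8]
pos 9 'c': at 8 (fail-walked)
pos 10 'a': at 9  ** P2@[9:10]
pos 11 'e': at 1 (fail-walked)  ** P3@[11:11]
pos 12 'c': at 4
pos 13 'e': at 1 (fail-walked)  ** P3@[13:13]
pos 14 'a': at 2
pos 15 'c': at 3  ** P0@[13:15],P5@[14:15]
pos 16 'b': at 0 (fail-walked)
pos 17 'e': at 1  ** P3@[17:17]
pos 18 'c': at 4
pos 19 'a': at 9 (fail-walked)  ** P2@[18:19]
pos 20 'b': at 0 (fail-walked)
pos 21 'e': at 1  ** P3@[21:21]
pos 22 'c': at 4
pos 23 'a': at 9 (fail-walked)  ** P2@[22:23]
pos 24 'e': at 1 (fail-walked)  ** P3@[24:24]
pos 25 'c': at 4
pos 26 'a': at 9 (fail-walked)  ** P2@[25:26]
pos 27 'b': at 0 (fail-walked)
pos 28 'd': at 0
pos 29 'a': at 10
pos 30 'd': at 11
pos 31 'b': at 12  ** P4@[29:31]
pos 32 'e': at 1 (fail-walked)  ** P3@[32:32]
pos 33 'c': at 4
pos 34 'd': at 5
pos 35 'c': at 6
pos 36 'c': at 7  ** P1@[32:36]
pos 37 'b': at 0 (fail-walked)
pos 38 'e': at 1  ** P3@[38:38]
pos 39 'c': at 4
pos 40 'd': at 5
pos 41 'c': at 6
pos 42 'c': at 7  ** P1@[38:42]
pos 43 'e': at 1 (fail-walked)  ** P3@[43:43]
pos 44 'a': at 2
pos 45 'c': at 3  ** P0@[43:45],P5@[44:45]
pos 46 'e': at 1 (fail-walked)  ** P3@[46:46]
pos 47 'a': at 2
pos 48 'c': at 3  ** P0@[46:48],P5@[47:48]
pos 49 'e': at 1 (fail-walked)  ** P3@[49:49]
pos 50 'c': at 4
pos 51 'a': at 9 (fail-walked)  ** P2@[50:51]
pos 52 'd': at 11 (fail-walked)
pos 53 'c': at 8 (fail-walked)
pos 54 'd': at 0 (fail-walked)
pos 55 'a': at 10
pos 56 'd': at 11
pos 57 'b': at 12  ** P4@[55:57]
pos 58 'e': at 1 (fail-walked)  ** P3@[58:58]
pos 59 'c': at 4
pos 60 'd': at 5
pos 61 'c': at 6
pos 62 'c': at 7  ** P1@[58:62]
pos 63 'a': at 9 (fail-walked)  ** P2@[62:63]
pos 64 'c': at 13 (fail-walked)  ** P5@[63:64]
pos 65 'a': at 9 (fail-walked)  ** P2@[64:65]
pos 66 'e': at 1 (fail-walked)  ** P3@[66:66]
pos 67 'c': at 4
pos 68 'c': at 8 (fail-walked)
pos 69 'd': at 0 (fail-walked)
pos 70 'c': at 8
pos 71 'e': at 1 (fail-walked)  ** P3@[71:71]
pos 72 'c': at 4
pos 73 'e': at 1 (fail-walked)  ** P3@[73:73]
pos 74 'e': at 1 (fail-walked)  ** P3@[74:74]
pos 75 'c': at 4
pos 76 'd': at 5

All matches (sorted): [[1,3],[5,1],[6,3],[8,0],[8,5],[10,2],[11,3],[13,3],[15,0],[15,5],[17,3],[19,2],[21,3],[23,2],[24,3],[26,2],[31,4],[32,3],[36,1],[38,3],[42,1],[43,3],[45,0],[45,5],[46,3],[48,0],[48,5],[49,3],[51,2],[57,4],[58,3],[62,1],[63,2],[64,5],[65,2],[66,3],[71,3],[73,3],[74,3]]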